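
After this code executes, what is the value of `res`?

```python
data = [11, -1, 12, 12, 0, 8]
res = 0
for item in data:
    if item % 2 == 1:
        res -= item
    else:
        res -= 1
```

-14

item=11: odd, res = 0-11 = -11
item=-1: odd, res = (-11)-(-1) = -10
item=12: not odd, res = (-10)-1 = -11
item=12: not odd, res = (-11)-1 = -12
item=0: not odd, res = (-12)-1 = -13
item=8: not odd, res = (-13)-1 = -14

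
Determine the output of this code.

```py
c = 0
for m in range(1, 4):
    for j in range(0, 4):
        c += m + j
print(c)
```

42

m=1,j=0: c = 0+1 = 1
m=1,j=1: c = 1+2 = 3
m=1,j=2: c = 3+3 = 6
m=1,j=3: c = 6+4 = 10
m=2,j=0: c = 10+2 = 12
m=2,j=1: c = 12+3 = 15
m=2,j=2: c = 15+4 = 19
m=2,j=3: c = 19+5 = 24
m=3,j=0: c = 24+3 = 27
m=3,j=1: c = 27+4 = 31
m=3,j=2: c = 31+5 = 36
m=3,j=3: c = 36+6 = 42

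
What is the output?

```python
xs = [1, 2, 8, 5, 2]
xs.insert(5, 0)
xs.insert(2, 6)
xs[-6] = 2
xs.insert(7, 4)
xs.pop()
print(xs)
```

insert 0 at 5 → [1, 2, 8, 5, 2, 0]
insert 6 at 2 → [1, 2, 6, 8, 5, 2, 0]
xs[-6] = 2 → [1, 2, 6, 8, 5, 2, 0]
insert 4 at 7 → [1, 2, 6, 8, 5, 2, 0, 4]
pop() removes 4 → [1, 2, 6, 8, 5, 2, 0]

[1, 2, 6, 8, 5, 2, 0]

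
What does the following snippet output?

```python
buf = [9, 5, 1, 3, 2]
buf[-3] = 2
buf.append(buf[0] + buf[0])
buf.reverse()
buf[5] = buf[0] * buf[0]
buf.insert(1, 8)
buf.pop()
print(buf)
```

buf[-3] = 2 → [9, 5, 2, 3, 2]
append buf[0]+buf[0] = 9+9 = 18 → [9, 5, 2, 3, 2, 18]
reverse → [18, 2, 3, 2, 5, 9]
buf[5] = buf[0]*buf[0] = 18*18 = 324 → [18, 2, 3, 2, 5, 324]
insert 8 at 1 → [18, 8, 2, 3, 2, 5, 324]
pop() removes 324 → [18, 8, 2, 3, 2, 5]

[18, 8, 2, 3, 2, 5]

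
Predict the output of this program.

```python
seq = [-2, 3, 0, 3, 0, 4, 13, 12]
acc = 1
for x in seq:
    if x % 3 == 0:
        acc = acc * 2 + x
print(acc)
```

104

x=-2: not %3==0
x=3: %3==0, acc = 1*2+3 = 5
x=0: %3==0, acc = 5*2+0 = 10
x=3: %3==0, acc = 10*2+3 = 23
x=0: %3==0, acc = 23*2+0 = 46
x=4: not %3==0
x=13: not %3==0
x=12: %3==0, acc = 46*2+12 = 104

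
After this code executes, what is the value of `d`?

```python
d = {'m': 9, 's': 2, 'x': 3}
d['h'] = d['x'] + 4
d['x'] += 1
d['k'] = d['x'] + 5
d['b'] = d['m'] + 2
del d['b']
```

d['h'] = d['x']+4 = 7 → {'m': 9, 's': 2, 'x': 3, 'h': 7}
d['x'] = 3+1 = 4 → {'m': 9, 's': 2, 'x': 4, 'h': 7}
d['k'] = d['x']+5 = 9 → {'m': 9, 's': 2, 'x': 4, 'h': 7, 'k': 9}
d['b'] = d['m']+2 = 11 → {'m': 9, 's': 2, 'x': 4, 'h': 7, 'k': 9, 'b': 11}
del 'b' → {'m': 9, 's': 2, 'x': 4, 'h': 7, 'k': 9}

{'m': 9, 's': 2, 'x': 4, 'h': 7, 'k': 9}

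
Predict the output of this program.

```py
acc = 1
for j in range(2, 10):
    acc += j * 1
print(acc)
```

45

j=2: acc = 1+2*1 = 3
j=3: acc = 3+3*1 = 6
j=4: acc = 6+4*1 = 10
j=5: acc = 10+5*1 = 15
j=6: acc = 15+6*1 = 21
j=7: acc = 21+7*1 = 28
j=8: acc = 28+8*1 = 36
j=9: acc = 36+9*1 = 45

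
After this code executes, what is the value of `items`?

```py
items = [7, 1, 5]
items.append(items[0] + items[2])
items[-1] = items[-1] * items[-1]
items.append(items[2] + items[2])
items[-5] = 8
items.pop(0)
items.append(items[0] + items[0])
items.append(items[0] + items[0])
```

append items[0]+items[2] = 7+5 = 12 → [7, 1, 5, 12]
items[-1] = items[-1]*items[-1] = 12*12 = 144 → [7, 1, 5, 144]
append items[2]+items[2] = 5+5 = 10 → [7, 1, 5, 144, 10]
items[-5] = 8 → [8, 1, 5, 144, 10]
pop(0) removes 8 → [1, 5, 144, 10]
append items[0]+items[0] = 1+1 = 2 → [1, 5, 144, 10, 2]
append items[0]+items[0] = 1+1 = 2 → [1, 5, 144, 10, 2, 2]

[1, 5, 144, 10, 2, 2]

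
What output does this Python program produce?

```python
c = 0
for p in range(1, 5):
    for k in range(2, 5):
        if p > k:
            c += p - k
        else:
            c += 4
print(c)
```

40

p=1,k=2: not 1>2, c = 0+4 = 4
p=1,k=3: not 1>3, c = 4+4 = 8
p=1,k=4: not 1>4, c = 8+4 = 12
p=2,k=2: not 2>2, c = 12+4 = 16
p=2,k=3: not 2>3, c = 16+4 = 20
p=2,k=4: not 2>4, c = 20+4 = 24
p=3,k=2: 3>2, c = 24+1 = 25
p=3,k=3: not 3>3, c = 25+4 = 29
p=3,k=4: not 3>4, c = 29+4 = 33
p=4,k=2: 4>2, c = 33+2 = 35
p=4,k=3: 4>3, c = 35+1 = 36
p=4,k=4: not 4>4, c = 36+4 = 40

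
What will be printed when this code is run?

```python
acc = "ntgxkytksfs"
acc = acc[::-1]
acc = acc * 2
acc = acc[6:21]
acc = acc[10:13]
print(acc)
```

ykx

reverse → 'sfsktykxgtn'
repeat ×2 → 'sfsktykxgtnsfsktykxgtn'
slice [6:21] → 'kxgtnsfsktykxgt'
slice [10:13] → 'ykx'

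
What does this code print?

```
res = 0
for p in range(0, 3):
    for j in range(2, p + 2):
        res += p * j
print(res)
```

12

p=1,j=2: res = 0+2 = 2
p=2,j=2: res = 2+4 = 6
p=2,j=3: res = 6+6 = 12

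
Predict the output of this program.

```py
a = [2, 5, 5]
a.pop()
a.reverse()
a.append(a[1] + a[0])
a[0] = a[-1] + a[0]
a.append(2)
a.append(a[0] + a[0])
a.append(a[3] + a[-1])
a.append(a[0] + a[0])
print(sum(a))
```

pop() removes 5 → [2, 5]
reverse → [5, 2]
append a[1]+a[0] = 2+5 = 7 → [5, 2, 7]
a[0] = a[-1]+a[0] = 7+5 = 12 → [12, 2, 7]
append 2 → [12, 2, 7, 2]
append a[0]+a[0] = 12+12 = 24 → [12, 2, 7, 2, 24]
append a[3]+a[-1] = 2+24 = 26 → [12, 2, 7, 2, 24, 26]
append a[0]+a[0] = 12+12 = 24 → [12, 2, 7, 2, 24, 26, 24]
sum = 97

97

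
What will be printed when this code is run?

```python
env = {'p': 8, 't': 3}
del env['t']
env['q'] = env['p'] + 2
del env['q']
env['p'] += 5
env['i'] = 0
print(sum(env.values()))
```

del 't' → {'p': 8}
env['q'] = env['p']+2 = 10 → {'p': 8, 'q': 10}
del 'q' → {'p': 8}
env['p'] = 8+5 = 13 → {'p': 13}
env['i'] = 0 → {'p': 13, 'i': 0}
sum of values = 13

13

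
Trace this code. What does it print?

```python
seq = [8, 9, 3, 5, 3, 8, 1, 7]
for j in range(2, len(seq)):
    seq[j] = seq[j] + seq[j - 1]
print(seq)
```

j=2: seq[2] = 3+9 = 12 → [8, 9, 12, 5, 3, 8, 1, 7]
j=3: seq[3] = 5+12 = 17 → [8, 9, 12, 17, 3, 8, 1, 7]
j=4: seq[4] = 3+17 = 20 → [8, 9, 12, 17, 20, 8, 1, 7]
j=5: seq[5] = 8+20 = 28 → [8, 9, 12, 17, 20, 28, 1, 7]
j=6: seq[6] = 1+28 = 29 → [8, 9, 12, 17, 20, 28, 29, 7]
j=7: seq[7] = 7+29 = 36 → [8, 9, 12, 17, 20, 28, 29, 36]

[8, 9, 12, 17, 20, 28, 29, 36]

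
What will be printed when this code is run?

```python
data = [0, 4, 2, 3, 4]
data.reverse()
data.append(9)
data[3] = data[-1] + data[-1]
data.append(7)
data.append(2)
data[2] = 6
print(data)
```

[4, 3, 6, 18, 0, 9, 7, 2]

reverse → [4, 3, 2, 4, 0]
append 9 → [4, 3, 2, 4, 0, 9]
data[3] = data[-1]+data[-1] = 9+9 = 18 → [4, 3, 2, 18, 0, 9]
append 7 → [4, 3, 2, 18, 0, 9, 7]
append 2 → [4, 3, 2, 18, 0, 9, 7, 2]
data[2] = 6 → [4, 3, 6, 18, 0, 9, 7, 2]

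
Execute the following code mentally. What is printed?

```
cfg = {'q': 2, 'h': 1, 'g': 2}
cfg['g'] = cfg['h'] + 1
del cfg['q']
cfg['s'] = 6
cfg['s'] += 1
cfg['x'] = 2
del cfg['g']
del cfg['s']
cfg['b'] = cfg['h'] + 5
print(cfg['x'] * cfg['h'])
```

cfg['g'] = cfg['h']+1 = 2 → {'q': 2, 'h': 1, 'g': 2}
del 'q' → {'h': 1, 'g': 2}
cfg['s'] = 6 → {'h': 1, 'g': 2, 's': 6}
cfg['s'] = 6+1 = 7 → {'h': 1, 'g': 2, 's': 7}
cfg['x'] = 2 → {'h': 1, 'g': 2, 's': 7, 'x': 2}
del 'g' → {'h': 1, 's': 7, 'x': 2}
del 's' → {'h': 1, 'x': 2}
cfg['b'] = cfg['h']+5 = 6 → {'h': 1, 'x': 2, 'b': 6}
cfg['x']*cfg['h'] = 2*1 = 2

2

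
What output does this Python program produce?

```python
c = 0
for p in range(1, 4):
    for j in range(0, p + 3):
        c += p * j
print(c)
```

p=1,j=0: c = 0+0 = 0
p=1,j=1: c = 0+1 = 1
p=1,j=2: c = 1+2 = 3
p=1,j=3: c = 3+3 = 6
p=2,j=0: c = 6+0 = 6
p=2,j=1: c = 6+2 = 8
p=2,j=2: c = 8+4 = 12
p=2,j=3: c = 12+6 = 18
p=2,j=4: c = 18+8 = 26
p=3,j=0: c = 26+0 = 26
p=3,j=1: c = 26+3 = 29
p=3,j=2: c = 29+6 = 35
p=3,j=3: c = 35+9 = 44
p=3,j=4: c = 44+12 = 56
p=3,j=5: c = 56+15 = 71

71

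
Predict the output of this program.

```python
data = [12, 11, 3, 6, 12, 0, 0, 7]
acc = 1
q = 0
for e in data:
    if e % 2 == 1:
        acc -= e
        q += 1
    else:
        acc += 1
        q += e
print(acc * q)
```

-495

e=12: not odd, acc = 1+1 = 2; q=12
e=11: odd, acc = 2-11 = -9; q=13
e=3: odd, acc = (-9)-3 = -12; q=14
e=6: not odd, acc = (-12)+1 = -11; q=20
e=12: not odd, acc = (-11)+1 = -10; q=32
e=0: not odd, acc = (-10)+1 = -9; q=32
e=0: not odd, acc = (-9)+1 = -8; q=32
e=7: odd, acc = (-8)-7 = -15; q=33
acc*q = (-15)*33 = -495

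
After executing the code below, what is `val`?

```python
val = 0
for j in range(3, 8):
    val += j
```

25

j=3: val = 0+3 = 3
j=4: val = 3+4 = 7
j=5: val = 7+5 = 12
j=6: val = 12+6 = 18
j=7: val = 18+7 = 25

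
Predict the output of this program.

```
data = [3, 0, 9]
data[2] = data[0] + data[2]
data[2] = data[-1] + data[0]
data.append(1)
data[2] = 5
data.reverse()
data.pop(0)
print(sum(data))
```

8

data[2] = data[0]+data[2] = 3+9 = 12 → [3, 0, 12]
data[2] = data[-1]+data[0] = 12+3 = 15 → [3, 0, 15]
append 1 → [3, 0, 15, 1]
data[2] = 5 → [3, 0, 5, 1]
reverse → [1, 5, 0, 3]
pop(0) removes 1 → [5, 0, 3]
sum = 8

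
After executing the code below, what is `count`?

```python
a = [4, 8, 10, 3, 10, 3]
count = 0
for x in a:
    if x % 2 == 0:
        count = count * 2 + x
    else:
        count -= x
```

x=4: even, count = 0*2+4 = 4
x=8: even, count = 4*2+8 = 16
x=10: even, count = 16*2+10 = 42
x=3: not even, count = 42-3 = 39
x=10: even, count = 39*2+10 = 88
x=3: not even, count = 88-3 = 85

85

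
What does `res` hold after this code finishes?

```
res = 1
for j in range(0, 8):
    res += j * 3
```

85

j=0: res = 1+0*3 = 1
j=1: res = 1+1*3 = 4
j=2: res = 4+2*3 = 10
j=3: res = 10+3*3 = 19
j=4: res = 19+4*3 = 31
j=5: res = 31+5*3 = 46
j=6: res = 46+6*3 = 64
j=7: res = 64+7*3 = 85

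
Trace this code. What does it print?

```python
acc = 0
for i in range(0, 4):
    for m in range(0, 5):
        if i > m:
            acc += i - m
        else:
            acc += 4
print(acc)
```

66

i=0,m=0: not 0>0, acc = 0+4 = 4
i=0,m=1: not 0>1, acc = 4+4 = 8
i=0,m=2: not 0>2, acc = 8+4 = 12
i=0,m=3: not 0>3, acc = 12+4 = 16
i=0,m=4: not 0>4, acc = 16+4 = 20
i=1,m=0: 1>0, acc = 20+1 = 21
i=1,m=1: not 1>1, acc = 21+4 = 25
i=1,m=2: not 1>2, acc = 25+4 = 29
i=1,m=3: not 1>3, acc = 29+4 = 33
i=1,m=4: not 1>4, acc = 33+4 = 37
i=2,m=0: 2>0, acc = 37+2 = 39
i=2,m=1: 2>1, acc = 39+1 = 40
i=2,m=2: not 2>2, acc = 40+4 = 44
i=2,m=3: not 2>3, acc = 44+4 = 48
i=2,m=4: not 2>4, acc = 48+4 = 52
i=3,m=0: 3>0, acc = 52+3 = 55
i=3,m=1: 3>1, acc = 55+2 = 57
i=3,m=2: 3>2, acc = 57+1 = 58
i=3,m=3: not 3>3, acc = 58+4 = 62
i=3,m=4: not 3>4, acc = 62+4 = 66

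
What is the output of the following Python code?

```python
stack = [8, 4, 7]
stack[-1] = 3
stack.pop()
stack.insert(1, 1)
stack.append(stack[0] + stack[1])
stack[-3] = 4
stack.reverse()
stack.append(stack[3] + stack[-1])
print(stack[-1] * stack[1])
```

64

stack[-1] = 3 → [8, 4, 3]
pop() removes 3 → [8, 4]
insert 1 at 1 → [8, 1, 4]
append stack[0]+stack[1] = 8+1 = 9 → [8, 1, 4, 9]
stack[-3] = 4 → [8, 4, 4, 9]
reverse → [9, 4, 4, 8]
append stack[3]+stack[-1] = 8+8 = 16 → [9, 4, 4, 8, 16]
stack[-1]*stack[1] = 16*4 = 64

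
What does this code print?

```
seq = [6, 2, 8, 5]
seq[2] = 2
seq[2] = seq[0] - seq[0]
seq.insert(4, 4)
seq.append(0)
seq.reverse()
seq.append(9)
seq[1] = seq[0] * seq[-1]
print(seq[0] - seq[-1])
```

-9

seq[2] = 2 → [6, 2, 2, 5]
seq[2] = seq[0]-seq[0] = 6-6 = 0 → [6, 2, 0, 5]
insert 4 at 4 → [6, 2, 0, 5, 4]
append 0 → [6, 2, 0, 5, 4, 0]
reverse → [0, 4, 5, 0, 2, 6]
append 9 → [0, 4, 5, 0, 2, 6, 9]
seq[1] = seq[0]*seq[-1] = 0*9 = 0 → [0, 0, 5, 0, 2, 6, 9]
seq[0]-seq[-1] = 0-9 = -9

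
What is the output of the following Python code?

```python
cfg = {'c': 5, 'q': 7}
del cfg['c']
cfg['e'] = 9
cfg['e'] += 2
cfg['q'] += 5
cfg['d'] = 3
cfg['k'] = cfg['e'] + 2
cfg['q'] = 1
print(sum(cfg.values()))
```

del 'c' → {'q': 7}
cfg['e'] = 9 → {'q': 7, 'e': 9}
cfg['e'] = 9+2 = 11 → {'q': 7, 'e': 11}
cfg['q'] = 7+5 = 12 → {'q': 12, 'e': 11}
cfg['d'] = 3 → {'q': 12, 'e': 11, 'd': 3}
cfg['k'] = cfg['e']+2 = 13 → {'q': 12, 'e': 11, 'd': 3, 'k': 13}
cfg['q'] = 1 → {'q': 1, 'e': 11, 'd': 3, 'k': 13}
sum of values = 28

28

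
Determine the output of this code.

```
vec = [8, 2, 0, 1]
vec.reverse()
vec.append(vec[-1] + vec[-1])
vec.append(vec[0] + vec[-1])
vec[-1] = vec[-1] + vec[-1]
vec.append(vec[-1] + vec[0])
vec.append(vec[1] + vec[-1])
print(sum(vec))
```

reverse → [1, 0, 2, 8]
append vec[-1]+vec[-1] = 8+8 = 16 → [1, 0, 2, 8, 16]
append vec[0]+vec[-1] = 1+16 = 17 → [1, 0, 2, 8, 16, 17]
vec[-1] = vec[-1]+vec[-1] = 17+17 = 34 → [1, 0, 2, 8, 16, 34]
append vec[-1]+vec[0] = 34+1 = 35 → [1, 0, 2, 8, 16, 34, 35]
append vec[1]+vec[-1] = 0+35 = 35 → [1, 0, 2, 8, 16, 34, 35, 35]
sum = 131

131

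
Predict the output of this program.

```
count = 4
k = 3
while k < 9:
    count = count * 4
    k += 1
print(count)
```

16384

k=3: count = 4*4 = 16
k=4: count = 16*4 = 64
k=5: count = 64*4 = 256
k=6: count = 256*4 = 1024
k=7: count = 1024*4 = 4096
k=8: count = 4096*4 = 16384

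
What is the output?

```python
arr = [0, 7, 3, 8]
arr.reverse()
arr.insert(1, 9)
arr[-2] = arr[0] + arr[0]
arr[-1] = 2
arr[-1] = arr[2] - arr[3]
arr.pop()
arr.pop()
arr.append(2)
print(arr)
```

reverse → [8, 3, 7, 0]
insert 9 at 1 → [8, 9, 3, 7, 0]
arr[-2] = arr[0]+arr[0] = 8+8 = 16 → [8, 9, 3, 16, 0]
arr[-1] = 2 → [8, 9, 3, 16, 2]
arr[-1] = arr[2]-arr[3] = 3-16 = -13 → [8, 9, 3, 16, -13]
pop() removes -13 → [8, 9, 3, 16]
pop() removes 16 → [8, 9, 3]
append 2 → [8, 9, 3, 2]

[8, 9, 3, 2]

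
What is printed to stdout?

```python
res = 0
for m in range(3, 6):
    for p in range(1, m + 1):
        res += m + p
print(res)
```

m=3,p=1: res = 0+4 = 4
m=3,p=2: res = 4+5 = 9
m=3,p=3: res = 9+6 = 15
m=4,p=1: res = 15+5 = 20
m=4,p=2: res = 20+6 = 26
m=4,p=3: res = 26+7 = 33
m=4,p=4: res = 33+8 = 41
m=5,p=1: res = 41+6 = 47
m=5,p=2: res = 47+7 = 54
m=5,p=3: res = 54+8 = 62
m=5,p=4: res = 62+9 = 71
m=5,p=5: res = 71+10 = 81

81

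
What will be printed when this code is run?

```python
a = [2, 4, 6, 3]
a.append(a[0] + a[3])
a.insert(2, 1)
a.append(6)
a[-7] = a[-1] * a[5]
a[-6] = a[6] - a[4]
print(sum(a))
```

54

append a[0]+a[3] = 2+3 = 5 → [2, 4, 6, 3, 5]
insert 1 at 2 → [2, 4, 1, 6, 3, 5]
append 6 → [2, 4, 1, 6, 3, 5, 6]
a[-7] = a[-1]*a[5] = 6*5 = 30 → [30, 4, 1, 6, 3, 5, 6]
a[-6] = a[6]-a[4] = 6-3 = 3 → [30, 3, 1, 6, 3, 5, 6]
sum = 54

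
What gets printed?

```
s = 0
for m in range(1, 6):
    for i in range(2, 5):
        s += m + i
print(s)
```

m=1,i=2: s = 0+3 = 3
m=1,i=3: s = 3+4 = 7
m=1,i=4: s = 7+5 = 12
m=2,i=2: s = 12+4 = 16
m=2,i=3: s = 16+5 = 21
m=2,i=4: s = 21+6 = 27
m=3,i=2: s = 27+5 = 32
m=3,i=3: s = 32+6 = 38
m=3,i=4: s = 38+7 = 45
m=4,i=2: s = 45+6 = 51
m=4,i=3: s = 51+7 = 58
m=4,i=4: s = 58+8 = 66
m=5,i=2: s = 66+7 = 73
m=5,i=3: s = 73+8 = 81
m=5,i=4: s = 81+9 = 90

90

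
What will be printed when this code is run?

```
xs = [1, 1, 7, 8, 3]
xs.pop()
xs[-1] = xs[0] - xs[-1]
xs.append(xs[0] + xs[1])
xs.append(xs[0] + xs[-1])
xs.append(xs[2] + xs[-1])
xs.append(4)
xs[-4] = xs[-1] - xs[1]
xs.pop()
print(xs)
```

pop() removes 3 → [1, 1, 7, 8]
xs[-1] = xs[0]-xs[-1] = 1-8 = -7 → [1, 1, 7, -7]
append xs[0]+xs[1] = 1+1 = 2 → [1, 1, 7, -7, 2]
append xs[0]+xs[-1] = 1+2 = 3 → [1, 1, 7, -7, 2, 3]
append xs[2]+xs[-1] = 7+3 = 10 → [1, 1, 7, -7, 2, 3, 10]
append 4 → [1, 1, 7, -7, 2, 3, 10, 4]
xs[-4] = xs[-1]-xs[1] = 4-1 = 3 → [1, 1, 7, -7, 3, 3, 10, 4]
pop() removes 4 → [1, 1, 7, -7, 3, 3, 10]

[1, 1, 7, -7, 3, 3, 10]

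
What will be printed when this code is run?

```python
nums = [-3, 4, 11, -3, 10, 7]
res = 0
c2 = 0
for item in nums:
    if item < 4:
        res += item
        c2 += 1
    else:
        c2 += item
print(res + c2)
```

item=-3: <4, res = 0+(-3) = -3; c2=1
item=4: not <4; c2=5
item=11: not <4; c2=16
item=-3: <4, res = (-3)+(-3) = -6; c2=17
item=10: not <4; c2=27
item=7: not <4; c2=34
res+c2 = (-6)+34 = 28

28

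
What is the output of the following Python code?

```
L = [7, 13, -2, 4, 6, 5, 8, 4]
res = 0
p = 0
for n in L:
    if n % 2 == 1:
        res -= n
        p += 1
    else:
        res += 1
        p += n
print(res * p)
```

-460

n=7: odd, res = 0-7 = -7; p=1
n=13: odd, res = (-7)-13 = -20; p=2
n=-2: not odd, res = (-20)+1 = -19; p=0
n=4: not odd, res = (-19)+1 = -18; p=4
n=6: not odd, res = (-18)+1 = -17; p=10
n=5: odd, res = (-17)-5 = -22; p=11
n=8: not odd, res = (-22)+1 = -21; p=19
n=4: not odd, res = (-21)+1 = -20; p=23
res*p = (-20)*23 = -460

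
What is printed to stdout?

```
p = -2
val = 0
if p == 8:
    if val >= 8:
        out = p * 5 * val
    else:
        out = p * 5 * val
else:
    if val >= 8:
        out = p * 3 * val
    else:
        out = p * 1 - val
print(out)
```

p=-2, val=0
p == 8 is False; val >= 8 is False
→ out = p * 1 - val = -2

-2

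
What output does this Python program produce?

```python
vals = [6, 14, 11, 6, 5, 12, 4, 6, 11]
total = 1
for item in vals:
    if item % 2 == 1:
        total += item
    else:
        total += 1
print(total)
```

34

item=6: not odd, total = 1+1 = 2
item=14: not odd, total = 2+1 = 3
item=11: odd, total = 3+11 = 14
item=6: not odd, total = 14+1 = 15
item=5: odd, total = 15+5 = 20
item=12: not odd, total = 20+1 = 21
item=4: not odd, total = 21+1 = 22
item=6: not odd, total = 22+1 = 23
item=11: odd, total = 23+11 = 34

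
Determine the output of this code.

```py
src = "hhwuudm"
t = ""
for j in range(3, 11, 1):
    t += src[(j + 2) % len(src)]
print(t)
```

dmhhwuud

j=3: add src[5]='d' → 'd'
j=4: add src[6]='m' → 'dm'
j=5: add src[0]='h' → 'dmh'
j=6: add src[1]='h' → 'dmhh'
j=7: add src[2]='w' → 'dmhhw'
j=8: add src[3]='u' → 'dmhhwu'
j=9: add src[4]='u' → 'dmhhwuu'
j=10: add src[5]='d' → 'dmhhwuud'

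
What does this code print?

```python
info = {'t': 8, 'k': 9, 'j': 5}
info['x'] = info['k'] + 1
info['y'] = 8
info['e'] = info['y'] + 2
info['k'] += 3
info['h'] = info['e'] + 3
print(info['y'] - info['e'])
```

info['x'] = info['k']+1 = 10 → {'t': 8, 'k': 9, 'j': 5, 'x': 10}
info['y'] = 8 → {'t': 8, 'k': 9, 'j': 5, 'x': 10, 'y': 8}
info['e'] = info['y']+2 = 10 → {'t': 8, 'k': 9, 'j': 5, 'x': 10, 'y': 8, 'e': 10}
info['k'] = 9+3 = 12 → {'t': 8, 'k': 12, 'j': 5, 'x': 10, 'y': 8, 'e': 10}
info['h'] = info['e']+3 = 13 → {'t': 8, 'k': 12, 'j': 5, 'x': 10, 'y': 8, 'e': 10, 'h': 13}
info['y']-info['e'] = 8-10 = -2

-2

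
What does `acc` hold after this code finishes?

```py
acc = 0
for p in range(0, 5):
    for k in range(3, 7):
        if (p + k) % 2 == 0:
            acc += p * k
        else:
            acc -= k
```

p=0,k=3: odd sum, acc = 0-3 = -3
p=0,k=4: even sum, acc = (-3)+0 = -3
p=0,k=5: odd sum, acc = (-3)-5 = -8
p=0,k=6: even sum, acc = (-8)+0 = -8
p=1,k=3: even sum, acc = (-8)+3 = -5
p=1,k=4: odd sum, acc = (-5)-4 = -9
p=1,k=5: even sum, acc = (-9)+5 = -4
p=1,k=6: odd sum, acc = (-4)-6 = -10
p=2,k=3: odd sum, acc = (-10)-3 = -13
p=2,k=4: even sum, acc = (-13)+8 = -5
p=2,k=5: odd sum, acc = (-5)-5 = -10
p=2,k=6: even sum, acc = (-10)+12 = 2
p=3,k=3: even sum, acc = 2+9 = 11
p=3,k=4: odd sum, acc = 11-4 = 7
p=3,k=5: even sum, acc = 7+15 = 22
p=3,k=6: odd sum, acc = 22-6 = 16
p=4,k=3: odd sum, acc = 16-3 = 13
p=4,k=4: even sum, acc = 13+16 = 29
p=4,k=5: odd sum, acc = 29-5 = 24
p=4,k=6: even sum, acc = 24+24 = 48

48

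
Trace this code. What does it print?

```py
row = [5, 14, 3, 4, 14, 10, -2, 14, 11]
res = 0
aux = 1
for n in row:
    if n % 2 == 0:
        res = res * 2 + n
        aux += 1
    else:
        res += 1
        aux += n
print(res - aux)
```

745

n=5: not even, res = 0+1 = 1; aux=6
n=14: even, res = 1*2+14 = 16; aux=7
n=3: not even, res = 16+1 = 17; aux=10
n=4: even, res = 17*2+4 = 38; aux=11
n=14: even, res = 38*2+14 = 90; aux=12
n=10: even, res = 90*2+10 = 190; aux=13
n=-2: even, res = 190*2+(-2) = 378; aux=14
n=14: even, res = 378*2+14 = 770; aux=15
n=11: not even, res = 770+1 = 771; aux=26
res-aux = 771-26 = 745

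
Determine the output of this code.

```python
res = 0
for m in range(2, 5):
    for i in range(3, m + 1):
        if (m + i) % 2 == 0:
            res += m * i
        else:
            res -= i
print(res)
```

m=3,i=3: even sum, res = 0+9 = 9
m=4,i=3: odd sum, res = 9-3 = 6
m=4,i=4: even sum, res = 6+16 = 22

22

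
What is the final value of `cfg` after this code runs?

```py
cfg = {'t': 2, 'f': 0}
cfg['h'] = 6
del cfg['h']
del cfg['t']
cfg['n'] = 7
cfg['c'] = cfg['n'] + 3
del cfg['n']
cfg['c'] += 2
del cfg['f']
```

{'c': 12}

cfg['h'] = 6 → {'t': 2, 'f': 0, 'h': 6}
del 'h' → {'t': 2, 'f': 0}
del 't' → {'f': 0}
cfg['n'] = 7 → {'f': 0, 'n': 7}
cfg['c'] = cfg['n']+3 = 10 → {'f': 0, 'n': 7, 'c': 10}
del 'n' → {'f': 0, 'c': 10}
cfg['c'] = 10+2 = 12 → {'f': 0, 'c': 12}
del 'f' → {'c': 12}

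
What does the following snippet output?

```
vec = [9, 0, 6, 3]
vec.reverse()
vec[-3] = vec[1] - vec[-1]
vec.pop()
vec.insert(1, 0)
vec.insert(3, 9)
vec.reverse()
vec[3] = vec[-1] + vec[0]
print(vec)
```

reverse → [3, 6, 0, 9]
vec[-3] = vec[1]-vec[-1] = 6-9 = -3 → [3, -3, 0, 9]
pop() removes 9 → [3, -3, 0]
insert 0 at 1 → [3, 0, -3, 0]
insert 9 at 3 → [3, 0, -3, 9, 0]
reverse → [0, 9, -3, 0, 3]
vec[3] = vec[-1]+vec[0] = 3+0 = 3 → [0, 9, -3, 3, 3]

[0, 9, -3, 3, 3]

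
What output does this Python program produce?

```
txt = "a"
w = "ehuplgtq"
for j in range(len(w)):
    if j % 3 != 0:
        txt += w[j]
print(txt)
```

j=0: skip
j=1: add 'h' → 'ah'
j=2: add 'u' → 'ahu'
j=3: skip
j=4: add 'l' → 'ahul'
j=5: add 'g' → 'ahulg'
j=6: skip
j=7: add 'q' → 'ahulgq'

ahulgq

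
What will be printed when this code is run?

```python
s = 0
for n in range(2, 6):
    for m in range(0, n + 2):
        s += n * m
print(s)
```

207

n=2,m=0: s = 0+0 = 0
n=2,m=1: s = 0+2 = 2
n=2,m=2: s = 2+4 = 6
n=2,m=3: s = 6+6 = 12
n=3,m=0: s = 12+0 = 12
n=3,m=1: s = 12+3 = 15
n=3,m=2: s = 15+6 = 21
n=3,m=3: s = 21+9 = 30
n=3,m=4: s = 30+12 = 42
n=4,m=0: s = 42+0 = 42
n=4,m=1: s = 42+4 = 46
n=4,m=2: s = 46+8 = 54
n=4,m=3: s = 54+12 = 66
n=4,m=4: s = 66+16 = 82
n=4,m=5: s = 82+20 = 102
n=5,m=0: s = 102+0 = 102
n=5,m=1: s = 102+5 = 107
n=5,m=2: s = 107+10 = 117
n=5,m=3: s = 117+15 = 132
n=5,m=4: s = 132+20 = 152
n=5,m=5: s = 152+25 = 177
n=5,m=6: s = 177+30 = 207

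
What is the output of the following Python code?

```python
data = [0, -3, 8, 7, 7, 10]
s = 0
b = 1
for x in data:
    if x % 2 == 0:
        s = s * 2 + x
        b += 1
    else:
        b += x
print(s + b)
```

41

x=0: even, s = 0*2+0 = 0; b=2
x=-3: not even; b=-1
x=8: even, s = 0*2+8 = 8; b=0
x=7: not even; b=7
x=7: not even; b=14
x=10: even, s = 8*2+10 = 26; b=15
s+b = 26+15 = 41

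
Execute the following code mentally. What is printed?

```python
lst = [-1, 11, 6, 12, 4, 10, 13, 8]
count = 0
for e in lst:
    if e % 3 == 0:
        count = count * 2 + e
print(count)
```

e=-1: not %3==0
e=11: not %3==0
e=6: %3==0, count = 0*2+6 = 6
e=12: %3==0, count = 6*2+12 = 24
e=4: not %3==0
e=10: not %3==0
e=13: not %3==0
e=8: not %3==0

24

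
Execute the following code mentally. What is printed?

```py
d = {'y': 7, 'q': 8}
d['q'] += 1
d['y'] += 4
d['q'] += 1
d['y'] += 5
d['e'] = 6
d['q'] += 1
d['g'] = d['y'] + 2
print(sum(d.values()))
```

51

d['q'] = 8+1 = 9 → {'y': 7, 'q': 9}
d['y'] = 7+4 = 11 → {'y': 11, 'q': 9}
d['q'] = 9+1 = 10 → {'y': 11, 'q': 10}
d['y'] = 11+5 = 16 → {'y': 16, 'q': 10}
d['e'] = 6 → {'y': 16, 'q': 10, 'e': 6}
d['q'] = 10+1 = 11 → {'y': 16, 'q': 11, 'e': 6}
d['g'] = d['y']+2 = 18 → {'y': 16, 'q': 11, 'e': 6, 'g': 18}
sum of values = 51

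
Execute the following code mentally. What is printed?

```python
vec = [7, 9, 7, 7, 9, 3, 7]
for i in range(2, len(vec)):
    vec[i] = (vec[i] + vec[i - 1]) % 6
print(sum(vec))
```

i=2: vec[2] = (7+9)%6 = 4 → [7, 9, 4, 7, 9, 3, 7]
i=3: vec[3] = (7+4)%6 = 5 → [7, 9, 4, 5, 9, 3, 7]
i=4: vec[4] = (9+5)%6 = 2 → [7, 9, 4, 5, 2, 3, 7]
i=5: vec[5] = (3+2)%6 = 5 → [7, 9, 4, 5, 2, 5, 7]
i=6: vec[6] = (7+5)%6 = 0 → [7, 9, 4, 5, 2, 5, 0]
sum = 32

32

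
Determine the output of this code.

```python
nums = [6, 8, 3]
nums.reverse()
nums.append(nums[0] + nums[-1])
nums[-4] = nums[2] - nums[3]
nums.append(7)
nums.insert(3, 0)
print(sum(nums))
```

27

reverse → [3, 8, 6]
append nums[0]+nums[-1] = 3+6 = 9 → [3, 8, 6, 9]
nums[-4] = nums[2]-nums[3] = 6-9 = -3 → [-3, 8, 6, 9]
append 7 → [-3, 8, 6, 9, 7]
insert 0 at 3 → [-3, 8, 6, 0, 9, 7]
sum = 27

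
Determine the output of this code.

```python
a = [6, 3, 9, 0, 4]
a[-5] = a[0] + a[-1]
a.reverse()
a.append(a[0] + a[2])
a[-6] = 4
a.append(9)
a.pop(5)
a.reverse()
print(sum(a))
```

a[-5] = a[0]+a[-1] = 6+4 = 10 → [10, 3, 9, 0, 4]
reverse → [4, 0, 9, 3, 10]
append a[0]+a[2] = 4+9 = 13 → [4, 0, 9, 3, 10, 13]
a[-6] = 4 → [4, 0, 9, 3, 10, 13]
append 9 → [4, 0, 9, 3, 10, 13, 9]
pop(5) removes 13 → [4, 0, 9, 3, 10, 9]
reverse → [9, 10, 3, 9, 0, 4]
sum = 35

35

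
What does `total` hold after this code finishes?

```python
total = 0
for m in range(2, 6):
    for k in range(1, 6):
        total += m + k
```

130

m=2,k=1: total = 0+3 = 3
m=2,k=2: total = 3+4 = 7
m=2,k=3: total = 7+5 = 12
m=2,k=4: total = 12+6 = 18
m=2,k=5: total = 18+7 = 25
m=3,k=1: total = 25+4 = 29
m=3,k=2: total = 29+5 = 34
m=3,k=3: total = 34+6 = 40
m=3,k=4: total = 40+7 = 47
m=3,k=5: total = 47+8 = 55
m=4,k=1: total = 55+5 = 60
m=4,k=2: total = 60+6 = 66
m=4,k=3: total = 66+7 = 73
m=4,k=4: total = 73+8 = 81
m=4,k=5: total = 81+9 = 90
m=5,k=1: total = 90+6 = 96
m=5,k=2: total = 96+7 = 103
m=5,k=3: total = 103+8 = 111
m=5,k=4: total = 111+9 = 120
m=5,k=5: total = 120+10 = 130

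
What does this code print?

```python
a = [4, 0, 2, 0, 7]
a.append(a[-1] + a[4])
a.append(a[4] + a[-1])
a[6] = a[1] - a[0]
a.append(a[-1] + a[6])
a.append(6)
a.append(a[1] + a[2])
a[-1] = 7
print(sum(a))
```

28

append a[-1]+a[4] = 7+7 = 14 → [4, 0, 2, 0, 7, 14]
append a[4]+a[-1] = 7+14 = 21 → [4, 0, 2, 0, 7, 14, 21]
a[6] = a[1]-a[0] = 0-4 = -4 → [4, 0, 2, 0, 7, 14, -4]
append a[-1]+a[6] = (-4)+(-4) = -8 → [4, 0, 2, 0, 7, 14, -4, -8]
append 6 → [4, 0, 2, 0, 7, 14, -4, -8, 6]
append a[1]+a[2] = 0+2 = 2 → [4, 0, 2, 0, 7, 14, -4, -8, 6, 2]
a[-1] = 7 → [4, 0, 2, 0, 7, 14, -4, -8, 6, 7]
sum = 28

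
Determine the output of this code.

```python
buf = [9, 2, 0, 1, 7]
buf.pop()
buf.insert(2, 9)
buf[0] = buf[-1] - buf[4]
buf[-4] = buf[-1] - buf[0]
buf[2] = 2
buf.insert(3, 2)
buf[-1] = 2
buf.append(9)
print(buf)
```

[0, 1, 2, 2, 0, 2, 9]

pop() removes 7 → [9, 2, 0, 1]
insert 9 at 2 → [9, 2, 9, 0, 1]
buf[0] = buf[-1]-buf[4] = 1-1 = 0 → [0, 2, 9, 0, 1]
buf[-4] = buf[-1]-buf[0] = 1-0 = 1 → [0, 1, 9, 0, 1]
buf[2] = 2 → [0, 1, 2, 0, 1]
insert 2 at 3 → [0, 1, 2, 2, 0, 1]
buf[-1] = 2 → [0, 1, 2, 2, 0, 2]
append 9 → [0, 1, 2, 2, 0, 2, 9]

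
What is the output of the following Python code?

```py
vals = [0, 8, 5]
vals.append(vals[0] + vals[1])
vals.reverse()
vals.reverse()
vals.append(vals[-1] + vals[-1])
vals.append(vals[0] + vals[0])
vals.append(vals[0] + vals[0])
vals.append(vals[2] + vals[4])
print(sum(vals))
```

58

append vals[0]+vals[1] = 0+8 = 8 → [0, 8, 5, 8]
reverse → [8, 5, 8, 0]
reverse → [0, 8, 5, 8]
append vals[-1]+vals[-1] = 8+8 = 16 → [0, 8, 5, 8, 16]
append vals[0]+vals[0] = 0+0 = 0 → [0, 8, 5, 8, 16, 0]
append vals[0]+vals[0] = 0+0 = 0 → [0, 8, 5, 8, 16, 0, 0]
append vals[2]+vals[4] = 5+16 = 21 → [0, 8, 5, 8, 16, 0, 0, 21]
sum = 58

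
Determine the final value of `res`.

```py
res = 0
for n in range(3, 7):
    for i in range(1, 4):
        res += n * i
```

108

n=3,i=1: res = 0+3 = 3
n=3,i=2: res = 3+6 = 9
n=3,i=3: res = 9+9 = 18
n=4,i=1: res = 18+4 = 22
n=4,i=2: res = 22+8 = 30
n=4,i=3: res = 30+12 = 42
n=5,i=1: res = 42+5 = 47
n=5,i=2: res = 47+10 = 57
n=5,i=3: res = 57+15 = 72
n=6,i=1: res = 72+6 = 78
n=6,i=2: res = 78+12 = 90
n=6,i=3: res = 90+18 = 108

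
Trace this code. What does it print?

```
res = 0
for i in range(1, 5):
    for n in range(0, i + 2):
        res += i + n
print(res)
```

i=1,n=0: res = 0+1 = 1
i=1,n=1: res = 1+2 = 3
i=1,n=2: res = 3+3 = 6
i=2,n=0: res = 6+2 = 8
i=2,n=1: res = 8+3 = 11
i=2,n=2: res = 11+4 = 15
i=2,n=3: res = 15+5 = 20
i=3,n=0: res = 20+3 = 23
i=3,n=1: res = 23+4 = 27
i=3,n=2: res = 27+5 = 32
i=3,n=3: res = 32+6 = 38
i=3,n=4: res = 38+7 = 45
i=4,n=0: res = 45+4 = 49
i=4,n=1: res = 49+5 = 54
i=4,n=2: res = 54+6 = 60
i=4,n=3: res = 60+7 = 67
i=4,n=4: res = 67+8 = 75
i=4,n=5: res = 75+9 = 84

84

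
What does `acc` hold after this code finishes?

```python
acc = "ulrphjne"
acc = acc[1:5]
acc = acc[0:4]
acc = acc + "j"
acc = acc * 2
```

slice [1:5] → 'lrph'
slice [0:4] → 'lrph'
+ 'j' → 'lrphj'
repeat ×2 → 'lrphjlrphj'

'lrphjlrphj'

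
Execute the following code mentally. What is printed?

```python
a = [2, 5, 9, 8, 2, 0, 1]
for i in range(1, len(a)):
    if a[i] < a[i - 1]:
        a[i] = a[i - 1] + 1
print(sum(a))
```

62

i=1: 5>=2, unchanged → [2, 5, 9, 8, 2, 0, 1]
i=2: 9>=5, unchanged → [2, 5, 9, 8, 2, 0, 1]
i=3: 8<9, a[3] = 9+1 = 10 → [2, 5, 9, 10, 2, 0, 1]
i=4: 2<10, a[4] = 10+1 = 11 → [2, 5, 9, 10, 11, 0, 1]
i=5: 0<11, a[5] = 11+1 = 12 → [2, 5, 9, 10, 11, 12, 1]
i=6: 1<12, a[6] = 12+1 = 13 → [2, 5, 9, 10, 11, 12, 13]
sum = 62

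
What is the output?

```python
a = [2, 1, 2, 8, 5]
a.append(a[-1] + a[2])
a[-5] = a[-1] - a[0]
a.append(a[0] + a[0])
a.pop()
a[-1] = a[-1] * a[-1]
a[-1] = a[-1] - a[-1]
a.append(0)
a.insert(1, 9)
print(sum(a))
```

append a[-1]+a[2] = 5+2 = 7 → [2, 1, 2, 8, 5, 7]
a[-5] = a[-1]-a[0] = 7-2 = 5 → [2, 5, 2, 8, 5, 7]
append a[0]+a[0] = 2+2 = 4 → [2, 5, 2, 8, 5, 7, 4]
pop() removes 4 → [2, 5, 2, 8, 5, 7]
a[-1] = a[-1]*a[-1] = 7*7 = 49 → [2, 5, 2, 8, 5, 49]
a[-1] = a[-1]-a[-1] = 49-49 = 0 → [2, 5, 2, 8, 5, 0]
append 0 → [2, 5, 2, 8, 5, 0, 0]
insert 9 at 1 → [2, 9, 5, 2, 8, 5, 0, 0]
sum = 31

31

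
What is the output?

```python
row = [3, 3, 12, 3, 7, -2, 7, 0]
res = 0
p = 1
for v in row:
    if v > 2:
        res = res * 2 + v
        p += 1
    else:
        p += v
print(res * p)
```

1365

v=3: >2, res = 0*2+3 = 3; p=2
v=3: >2, res = 3*2+3 = 9; p=3
v=12: >2, res = 9*2+12 = 30; p=4
v=3: >2, res = 30*2+3 = 63; p=5
v=7: >2, res = 63*2+7 = 133; p=6
v=-2: not >2; p=4
v=7: >2, res = 133*2+7 = 273; p=5
v=0: not >2; p=5
res*p = 273*5 = 1365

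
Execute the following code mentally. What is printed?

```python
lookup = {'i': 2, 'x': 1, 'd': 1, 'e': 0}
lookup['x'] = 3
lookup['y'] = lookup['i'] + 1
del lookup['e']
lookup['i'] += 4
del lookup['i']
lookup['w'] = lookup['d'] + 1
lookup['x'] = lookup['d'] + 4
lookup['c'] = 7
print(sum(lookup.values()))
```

lookup['x'] = 3 → {'i': 2, 'x': 3, 'd': 1, 'e': 0}
lookup['y'] = lookup['i']+1 = 3 → {'i': 2, 'x': 3, 'd': 1, 'e': 0, 'y': 3}
del 'e' → {'i': 2, 'x': 3, 'd': 1, 'y': 3}
lookup['i'] = 2+4 = 6 → {'i': 6, 'x': 3, 'd': 1, 'y': 3}
del 'i' → {'x': 3, 'd': 1, 'y': 3}
lookup['w'] = lookup['d']+1 = 2 → {'x': 3, 'd': 1, 'y': 3, 'w': 2}
lookup['x'] = lookup['d']+4 = 5 → {'x': 5, 'd': 1, 'y': 3, 'w': 2}
lookup['c'] = 7 → {'x': 5, 'd': 1, 'y': 3, 'w': 2, 'c': 7}
sum of values = 18

18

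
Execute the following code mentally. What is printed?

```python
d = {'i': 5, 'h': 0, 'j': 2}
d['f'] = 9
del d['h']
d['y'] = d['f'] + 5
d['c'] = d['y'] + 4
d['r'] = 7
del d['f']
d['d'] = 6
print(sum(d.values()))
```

52

d['f'] = 9 → {'i': 5, 'h': 0, 'j': 2, 'f': 9}
del 'h' → {'i': 5, 'j': 2, 'f': 9}
d['y'] = d['f']+5 = 14 → {'i': 5, 'j': 2, 'f': 9, 'y': 14}
d['c'] = d['y']+4 = 18 → {'i': 5, 'j': 2, 'f': 9, 'y': 14, 'c': 18}
d['r'] = 7 → {'i': 5, 'j': 2, 'f': 9, 'y': 14, 'c': 18, 'r': 7}
del 'f' → {'i': 5, 'j': 2, 'y': 14, 'c': 18, 'r': 7}
d['d'] = 6 → {'i': 5, 'j': 2, 'y': 14, 'c': 18, 'r': 7, 'd': 6}
sum of values = 52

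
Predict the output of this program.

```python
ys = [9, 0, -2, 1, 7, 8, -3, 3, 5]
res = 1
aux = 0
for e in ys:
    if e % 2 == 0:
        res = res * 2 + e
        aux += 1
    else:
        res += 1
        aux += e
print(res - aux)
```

e=9: not even, res = 1+1 = 2; aux=9
e=0: even, res = 2*2+0 = 4; aux=10
e=-2: even, res = 4*2+(-2) = 6; aux=11
e=1: not even, res = 6+1 = 7; aux=12
e=7: not even, res = 7+1 = 8; aux=19
e=8: even, res = 8*2+8 = 24; aux=20
e=-3: not even, res = 24+1 = 25; aux=17
e=3: not even, res = 25+1 = 26; aux=20
e=5: not even, res = 26+1 = 27; aux=25
res-aux = 27-25 = 2

2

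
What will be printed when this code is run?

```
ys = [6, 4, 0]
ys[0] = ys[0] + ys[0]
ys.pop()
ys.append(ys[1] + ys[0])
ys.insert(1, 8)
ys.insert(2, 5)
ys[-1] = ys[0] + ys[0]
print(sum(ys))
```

53

ys[0] = ys[0]+ys[0] = 6+6 = 12 → [12, 4, 0]
pop() removes 0 → [12, 4]
append ys[1]+ys[0] = 4+12 = 16 → [12, 4, 16]
insert 8 at 1 → [12, 8, 4, 16]
insert 5 at 2 → [12, 8, 5, 4, 16]
ys[-1] = ys[0]+ys[0] = 12+12 = 24 → [12, 8, 5, 4, 24]
sum = 53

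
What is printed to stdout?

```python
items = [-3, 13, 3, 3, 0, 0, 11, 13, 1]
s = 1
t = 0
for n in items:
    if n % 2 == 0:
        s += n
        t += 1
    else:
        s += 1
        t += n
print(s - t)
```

-35

n=-3: not even, s = 1+1 = 2; t=-3
n=13: not even, s = 2+1 = 3; t=10
n=3: not even, s = 3+1 = 4; t=13
n=3: not even, s = 4+1 = 5; t=16
n=0: even, s = 5+0 = 5; t=17
n=0: even, s = 5+0 = 5; t=18
n=11: not even, s = 5+1 = 6; t=29
n=13: not even, s = 6+1 = 7; t=42
n=1: not even, s = 7+1 = 8; t=43
s-t = 8-43 = -35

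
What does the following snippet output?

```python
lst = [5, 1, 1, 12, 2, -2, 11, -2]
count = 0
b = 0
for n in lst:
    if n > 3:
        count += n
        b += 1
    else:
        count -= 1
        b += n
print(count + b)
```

26

n=5: >3, count = 0+5 = 5; b=1
n=1: not >3, count = 5-1 = 4; b=2
n=1: not >3, count = 4-1 = 3; b=3
n=12: >3, count = 3+12 = 15; b=4
n=2: not >3, count = 15-1 = 14; b=6
n=-2: not >3, count = 14-1 = 13; b=4
n=11: >3, count = 13+11 = 24; b=5
n=-2: not >3, count = 24-1 = 23; b=3
count+b = 23+3 = 26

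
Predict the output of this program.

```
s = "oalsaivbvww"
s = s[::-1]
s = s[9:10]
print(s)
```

reverse → 'wwvbviaslao'
slice [9:10] → 'a'

a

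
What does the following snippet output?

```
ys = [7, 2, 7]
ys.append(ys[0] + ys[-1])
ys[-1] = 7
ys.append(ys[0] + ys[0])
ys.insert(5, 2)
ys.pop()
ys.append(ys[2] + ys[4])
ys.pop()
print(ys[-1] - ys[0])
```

append ys[0]+ys[-1] = 7+7 = 14 → [7, 2, 7, 14]
ys[-1] = 7 → [7, 2, 7, 7]
append ys[0]+ys[0] = 7+7 = 14 → [7, 2, 7, 7, 14]
insert 2 at 5 → [7, 2, 7, 7, 14, 2]
pop() removes 2 → [7, 2, 7, 7, 14]
append ys[2]+ys[4] = 7+14 = 21 → [7, 2, 7, 7, 14, 21]
pop() removes 21 → [7, 2, 7, 7, 14]
ys[-1]-ys[0] = 14-7 = 7

7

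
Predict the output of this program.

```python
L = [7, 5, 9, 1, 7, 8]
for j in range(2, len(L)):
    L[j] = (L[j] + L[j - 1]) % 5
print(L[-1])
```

0

j=2: L[2] = (9+5)%5 = 4 → [7, 5, 4, 1, 7, 8]
j=3: L[3] = (1+4)%5 = 0 → [7, 5, 4, 0, 7, 8]
j=4: L[4] = (7+0)%5 = 2 → [7, 5, 4, 0, 2, 8]
j=5: L[5] = (8+2)%5 = 0 → [7, 5, 4, 0, 2, 0]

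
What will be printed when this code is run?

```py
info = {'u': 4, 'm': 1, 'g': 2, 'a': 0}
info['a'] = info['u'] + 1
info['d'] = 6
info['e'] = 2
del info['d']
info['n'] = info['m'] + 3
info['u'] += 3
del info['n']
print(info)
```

{'u': 7, 'm': 1, 'g': 2, 'a': 5, 'e': 2}

info['a'] = info['u']+1 = 5 → {'u': 4, 'm': 1, 'g': 2, 'a': 5}
info['d'] = 6 → {'u': 4, 'm': 1, 'g': 2, 'a': 5, 'd': 6}
info['e'] = 2 → {'u': 4, 'm': 1, 'g': 2, 'a': 5, 'd': 6, 'e': 2}
del 'd' → {'u': 4, 'm': 1, 'g': 2, 'a': 5, 'e': 2}
info['n'] = info['m']+3 = 4 → {'u': 4, 'm': 1, 'g': 2, 'a': 5, 'e': 2, 'n': 4}
info['u'] = 4+3 = 7 → {'u': 7, 'm': 1, 'g': 2, 'a': 5, 'e': 2, 'n': 4}
del 'n' → {'u': 7, 'm': 1, 'g': 2, 'a': 5, 'e': 2}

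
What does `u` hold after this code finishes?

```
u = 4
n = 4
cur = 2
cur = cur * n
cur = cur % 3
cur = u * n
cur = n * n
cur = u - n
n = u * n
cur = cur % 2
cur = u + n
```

cur = 2*4 = 8
cur = 8%3 = 2
cur = 4*4 = 16
cur = 4*4 = 16
cur = 4-4 = 0
n = 4*4 = 16
cur = 0%2 = 0
cur = 4+16 = 20

4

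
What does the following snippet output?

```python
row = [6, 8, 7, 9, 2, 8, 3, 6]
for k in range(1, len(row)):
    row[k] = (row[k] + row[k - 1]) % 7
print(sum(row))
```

18

k=1: row[1] = (8+6)%7 = 0 → [6, 0, 7, 9, 2, 8, 3, 6]
k=2: row[2] = (7+0)%7 = 0 → [6, 0, 0, 9, 2, 8, 3, 6]
k=3: row[3] = (9+0)%7 = 2 → [6, 0, 0, 2, 2, 8, 3, 6]
k=4: row[4] = (2+2)%7 = 4 → [6, 0, 0, 2, 4, 8, 3, 6]
k=5: row[5] = (8+4)%7 = 5 → [6, 0, 0, 2, 4, 5, 3, 6]
k=6: row[6] = (3+5)%7 = 1 → [6, 0, 0, 2, 4, 5, 1, 6]
k=7: row[7] = (6+1)%7 = 0 → [6, 0, 0, 2, 4, 5, 1, 0]
sum = 18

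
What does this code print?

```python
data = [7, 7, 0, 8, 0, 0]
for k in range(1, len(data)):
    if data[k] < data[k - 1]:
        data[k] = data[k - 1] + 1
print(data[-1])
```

10

k=1: 7>=7, unchanged → [7, 7, 0, 8, 0, 0]
k=2: 0<7, data[2] = 7+1 = 8 → [7, 7, 8, 8, 0, 0]
k=3: 8>=8, unchanged → [7, 7, 8, 8, 0, 0]
k=4: 0<8, data[4] = 8+1 = 9 → [7, 7, 8, 8, 9, 0]
k=5: 0<9, data[5] = 9+1 = 10 → [7, 7, 8, 8, 9, 10]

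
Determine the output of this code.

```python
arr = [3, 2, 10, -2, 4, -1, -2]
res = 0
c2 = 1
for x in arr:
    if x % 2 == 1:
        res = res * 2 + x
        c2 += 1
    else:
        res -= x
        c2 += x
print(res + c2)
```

-6

x=3: odd, res = 0*2+3 = 3; c2=2
x=2: not odd, res = 3-2 = 1; c2=4
x=10: not odd, res = 1-10 = -9; c2=14
x=-2: not odd, res = (-9)-(-2) = -7; c2=12
x=4: not odd, res = (-7)-4 = -11; c2=16
x=-1: odd, res = (-11)*2+(-1) = -23; c2=17
x=-2: not odd, res = (-23)-(-2) = -21; c2=15
res+c2 = (-21)+15 = -6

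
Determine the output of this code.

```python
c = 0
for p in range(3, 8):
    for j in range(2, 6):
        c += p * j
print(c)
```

p=3,j=2: c = 0+6 = 6
p=3,j=3: c = 6+9 = 15
p=3,j=4: c = 15+12 = 27
p=3,j=5: c = 27+15 = 42
p=4,j=2: c = 42+8 = 50
p=4,j=3: c = 50+12 = 62
p=4,j=4: c = 62+16 = 78
p=4,j=5: c = 78+20 = 98
p=5,j=2: c = 98+10 = 108
p=5,j=3: c = 108+15 = 123
p=5,j=4: c = 123+20 = 143
p=5,j=5: c = 143+25 = 168
p=6,j=2: c = 168+12 = 180
p=6,j=3: c = 180+18 = 198
p=6,j=4: c = 198+24 = 222
p=6,j=5: c = 222+30 = 252
p=7,j=2: c = 252+14 = 266
p=7,j=3: c = 266+21 = 287
p=7,j=4: c = 287+28 = 315
p=7,j=5: c = 315+35 = 350

350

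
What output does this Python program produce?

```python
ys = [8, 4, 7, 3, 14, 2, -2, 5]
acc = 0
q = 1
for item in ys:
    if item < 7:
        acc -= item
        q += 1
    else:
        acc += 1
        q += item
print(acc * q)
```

-315

item=8: not <7, acc = 0+1 = 1; q=9
item=4: <7, acc = 1-4 = -3; q=10
item=7: not <7, acc = (-3)+1 = -2; q=17
item=3: <7, acc = (-2)-3 = -5; q=18
item=14: not <7, acc = (-5)+1 = -4; q=32
item=2: <7, acc = (-4)-2 = -6; q=33
item=-2: <7, acc = (-6)-(-2) = -4; q=34
item=5: <7, acc = (-4)-5 = -9; q=35
acc*q = (-9)*35 = -315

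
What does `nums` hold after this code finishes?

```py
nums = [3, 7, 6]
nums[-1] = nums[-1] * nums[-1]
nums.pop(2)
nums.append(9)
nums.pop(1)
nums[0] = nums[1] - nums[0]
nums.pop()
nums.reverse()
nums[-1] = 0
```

nums[-1] = nums[-1]*nums[-1] = 6*6 = 36 → [3, 7, 36]
pop(2) removes 36 → [3, 7]
append 9 → [3, 7, 9]
pop(1) removes 7 → [3, 9]
nums[0] = nums[1]-nums[0] = 9-3 = 6 → [6, 9]
pop() removes 9 → [6]
reverse → [6]
nums[-1] = 0 → [0]

[0]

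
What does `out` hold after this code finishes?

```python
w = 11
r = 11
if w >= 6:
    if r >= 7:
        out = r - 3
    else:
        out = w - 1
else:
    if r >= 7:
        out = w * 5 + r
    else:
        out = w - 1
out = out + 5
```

13

w=11, r=11
w >= 6 is True; r >= 7 is True
→ out = r - 3 = 8
out = 8+5 = 13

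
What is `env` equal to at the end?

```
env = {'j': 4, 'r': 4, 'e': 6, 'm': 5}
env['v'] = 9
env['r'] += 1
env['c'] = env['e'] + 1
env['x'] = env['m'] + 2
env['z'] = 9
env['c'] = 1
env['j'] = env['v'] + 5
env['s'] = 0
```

env['v'] = 9 → {'j': 4, 'r': 4, 'e': 6, 'm': 5, 'v': 9}
env['r'] = 4+1 = 5 → {'j': 4, 'r': 5, 'e': 6, 'm': 5, 'v': 9}
env['c'] = env['e']+1 = 7 → {'j': 4, 'r': 5, 'e': 6, 'm': 5, 'v': 9, 'c': 7}
env['x'] = env['m']+2 = 7 → {'j': 4, 'r': 5, 'e': 6, 'm': 5, 'v': 9, 'c': 7, 'x': 7}
env['z'] = 9 → {'j': 4, 'r': 5, 'e': 6, 'm': 5, 'v': 9, 'c': 7, 'x': 7, 'z': 9}
env['c'] = 1 → {'j': 4, 'r': 5, 'e': 6, 'm': 5, 'v': 9, 'c': 1, 'x': 7, 'z': 9}
env['j'] = env['v']+5 = 14 → {'j': 14, 'r': 5, 'e': 6, 'm': 5, 'v': 9, 'c': 1, 'x': 7, 'z': 9}
env['s'] = 0 → {'j': 14, 'r': 5, 'e': 6, 'm': 5, 'v': 9, 'c': 1, 'x': 7, 'z': 9, 's': 0}

{'j': 14, 'r': 5, 'e': 6, 'm': 5, 'v': 9, 'c': 1, 'x': 7, 'z': 9, 's': 0}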